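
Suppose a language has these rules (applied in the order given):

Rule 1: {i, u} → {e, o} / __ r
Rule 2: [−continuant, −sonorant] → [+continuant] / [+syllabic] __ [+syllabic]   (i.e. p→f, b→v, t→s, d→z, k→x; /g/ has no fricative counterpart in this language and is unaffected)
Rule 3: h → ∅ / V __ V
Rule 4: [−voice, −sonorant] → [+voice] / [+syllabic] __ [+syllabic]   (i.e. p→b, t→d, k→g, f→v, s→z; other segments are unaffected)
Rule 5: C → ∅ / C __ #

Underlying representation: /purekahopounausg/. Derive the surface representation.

porexaovounaus

Rule 1 (pre-rhotic lowering): /u/ is a high vowel immediately before /r/, so it lowers to [o]. /purekahopounausg/ → porekahopounausg.
Rule 2 (intervocalic spirantization): /k/ is a stop between vowels /e/ and /a/, so it spirantizes to the fricative [x]. /p/ is a stop between vowels /o/ and /o/, so it spirantizes to the fricative [f]. /porekahopounausg/ → porexahofounausg.
Rule 3 (intervocalic h-deletion): /h/ occurs between vowels /a/ and /o/, so it deletes. /porexahofounausg/ → porexaofounausg.
Rule 4 (intervocalic voicing): /f/ is a voiceless obstruent between vowels /o/ and /o/, so it voices to [v]. /porexaofounausg/ → porexaovounausg.
Rule 5 (final cluster simplification): /g/ is the second consonant of a word-final cluster /sg/, so it deletes. /porexaovounausg/ → porexaovounaus.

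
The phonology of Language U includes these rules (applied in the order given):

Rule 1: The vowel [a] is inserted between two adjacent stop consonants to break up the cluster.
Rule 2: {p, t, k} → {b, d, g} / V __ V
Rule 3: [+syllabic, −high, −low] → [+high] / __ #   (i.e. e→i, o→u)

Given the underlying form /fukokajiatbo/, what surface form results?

Rule 1 (stop-cluster a-epenthesis): /t/ and /b/ form a stop–stop cluster, so [a] is inserted between them. /fukokajiatbo/ → fukokajiatabo.
Rule 2 (intervocalic voicing): /k/ is a voiceless stop between vowels /u/ and /o/, so it voices to [g]. /k/ is a voiceless stop between vowels /o/ and /a/, so it voices to [g]. /t/ is a voiceless stop between vowels /a/ and /a/, so it voices to [d]. /fukokajiatabo/ → fugogajiadabo.
Rule 3 (final vowel raising): /o/ is a mid vowel in word-final position, so it raises to [u]. /fugogajiadabo/ → fugogajiadabu.

fugogajiadabu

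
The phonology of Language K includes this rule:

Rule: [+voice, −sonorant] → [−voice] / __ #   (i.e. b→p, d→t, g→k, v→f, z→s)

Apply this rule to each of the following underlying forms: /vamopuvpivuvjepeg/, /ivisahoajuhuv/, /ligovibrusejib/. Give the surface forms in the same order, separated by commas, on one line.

/vamopuvpivuvjepeg/: /g/ is a voiced obstruent in word-final position, so it devoices to [k]. → [vamopuvpivuvjepek].
/ivisahoajuhuv/: /v/ is a voiced obstruent in word-final position, so it devoices to [f]. → [ivisahoajuhuf].
/ligovibrusejib/: /b/ is a voiced obstruent in word-final position, so it devoices to [p]. → [ligovibrusejip].

vamopuvpivuvjepek, ivisahoajuhuf, ligovibrusejip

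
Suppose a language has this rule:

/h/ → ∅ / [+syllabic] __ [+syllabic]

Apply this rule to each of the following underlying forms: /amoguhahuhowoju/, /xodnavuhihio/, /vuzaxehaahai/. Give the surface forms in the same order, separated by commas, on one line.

/amoguhahuhowoju/: /h/ occurs between vowels /u/ and /a/, so it deletes. /h/ occurs between vowels /a/ and /u/, so it deletes. /h/ occurs between vowels /u/ and /o/, so it deletes. → [amoguauowoju].
/xodnavuhihio/: /h/ occurs between vowels /u/ and /i/, so it deletes. /h/ occurs between vowels /i/ and /i/, so it deletes. → [xodnavuiio].
/vuzaxehaahai/: /h/ occurs between vowels /e/ and /a/, so it deletes. /h/ occurs between vowels /a/ and /a/, so it deletes. → [vuzaxeaaai].

amoguauowoju, xodnavuiio, vuzaxeaaai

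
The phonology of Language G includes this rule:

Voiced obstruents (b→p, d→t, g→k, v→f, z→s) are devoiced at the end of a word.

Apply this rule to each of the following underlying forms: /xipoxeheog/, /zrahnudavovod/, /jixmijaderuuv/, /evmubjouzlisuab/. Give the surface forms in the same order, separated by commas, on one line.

/xipoxeheog/: /g/ is a voiced obstruent in word-final position, so it devoices to [k]. → [xipoxeheok].
/zrahnudavovod/: /d/ is a voiced obstruent in word-final position, so it devoices to [t]. → [zrahnudavovot].
/jixmijaderuuv/: /v/ is a voiced obstruent in word-final position, so it devoices to [f]. → [jixmijaderuuf].
/evmubjouzlisuab/: /b/ is a voiced obstruent in word-final position, so it devoices to [p]. → [evmubjouzlisuap].

xipoxeheok, zrahnudavovot, jixmijaderuuf, evmubjouzlisuap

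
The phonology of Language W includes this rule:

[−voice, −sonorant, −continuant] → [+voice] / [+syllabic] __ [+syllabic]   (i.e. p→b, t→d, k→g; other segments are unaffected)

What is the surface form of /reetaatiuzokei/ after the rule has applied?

reedaadiuzogei

/t/ is a voiceless stop between vowels /e/ and /a/, so it voices to [d].
/t/ is a voiceless stop between vowels /a/ and /i/, so it voices to [d].
/k/ is a voiceless stop between vowels /o/ and /e/, so it voices to [g].
Surface form: [reedaadiuzogei].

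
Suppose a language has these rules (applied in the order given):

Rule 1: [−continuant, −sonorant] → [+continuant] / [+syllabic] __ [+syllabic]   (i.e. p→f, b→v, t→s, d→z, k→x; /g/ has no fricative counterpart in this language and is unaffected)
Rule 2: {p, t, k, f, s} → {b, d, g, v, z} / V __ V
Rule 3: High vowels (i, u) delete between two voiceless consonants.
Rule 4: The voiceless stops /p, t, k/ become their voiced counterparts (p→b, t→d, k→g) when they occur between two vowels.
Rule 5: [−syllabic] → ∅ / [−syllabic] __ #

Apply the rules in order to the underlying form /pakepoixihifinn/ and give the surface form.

Rule 1 (intervocalic spirantization): /k/ is a stop between vowels /a/ and /e/, so it spirantizes to the fricative [x]. /p/ is a stop between vowels /e/ and /o/, so it spirantizes to the fricative [f]. /pakepoixihifinn/ → paxefoixihifinn.
Rule 2 (intervocalic voicing): /f/ is a voiceless obstruent between vowels /e/ and /o/, so it voices to [v]. /f/ is a voiceless obstruent between vowels /i/ and /i/, so it voices to [v]. /paxefoixihifinn/ → paxevoixihivinn.
Rule 3 (high vowel syncope): /i/ is a high vowel flanked by voiceless consonants /x/ and /h/, so it deletes. /paxevoixihivinn/ → paxevoixhivinn.
Rule 4 (intervocalic voicing): no segment meets the environment; /paxevoixhivinn/ is unchanged.
Rule 5 (final cluster simplification): /n/ is the second consonant of a word-final cluster /nn/, so it deletes. /paxevoixhivinn/ → paxevoixhivin.

paxevoixhivin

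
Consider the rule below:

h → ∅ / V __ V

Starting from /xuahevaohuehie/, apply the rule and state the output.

xuaevaoueie

/h/ occurs between vowels /a/ and /e/, so it deletes.
/h/ occurs between vowels /o/ and /u/, so it deletes.
/h/ occurs between vowels /e/ and /i/, so it deletes.
Surface form: [xuaevaoueie].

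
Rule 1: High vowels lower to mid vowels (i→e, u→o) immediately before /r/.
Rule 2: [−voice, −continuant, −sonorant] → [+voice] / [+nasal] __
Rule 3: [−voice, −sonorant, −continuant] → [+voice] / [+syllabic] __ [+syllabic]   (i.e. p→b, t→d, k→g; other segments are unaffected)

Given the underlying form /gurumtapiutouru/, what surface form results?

Rule 1 (pre-rhotic lowering): /u/ is a high vowel immediately before /r/, so it lowers to [o]. /u/ is a high vowel immediately before /r/, so it lowers to [o]. /gurumtapiutouru/ → gorumtapiutooru.
Rule 2 (post-nasal voicing): /t/ is a voiceless stop immediately after the nasal /m/, so it voices to [d]. /gorumtapiutooru/ → gorumdapiutooru.
Rule 3 (intervocalic voicing): /p/ is a voiceless stop between vowels /a/ and /i/, so it voices to [b]. /t/ is a voiceless stop between vowels /u/ and /o/, so it voices to [d]. /gorumdapiutooru/ → gorumdabiudooru.

gorumdabiudooru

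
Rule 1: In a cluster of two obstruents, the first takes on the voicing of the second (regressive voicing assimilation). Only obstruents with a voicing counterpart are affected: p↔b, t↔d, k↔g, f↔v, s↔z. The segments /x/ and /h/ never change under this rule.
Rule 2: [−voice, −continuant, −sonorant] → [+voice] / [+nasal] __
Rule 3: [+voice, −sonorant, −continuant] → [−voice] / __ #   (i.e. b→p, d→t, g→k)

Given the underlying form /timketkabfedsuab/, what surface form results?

Rule 1 (regressive voicing assimilation): /b/ precedes the voiceless obstruent /f/, so it devoices to [p] by assimilation. /d/ precedes the voiceless obstruent /s/, so it devoices to [t] by assimilation. /timketkabfedsuab/ → timketkapfetsuab.
Rule 2 (post-nasal voicing): /k/ is a voiceless stop immediately after the nasal /m/, so it voices to [g]. /timketkapfetsuab/ → timgetkapfetsuab.
Rule 3 (final devoicing): /b/ is a voiced stop in word-final position, so it devoices to [p]. /timgetkapfetsuab/ → timgetkapfetsuap.

timgetkapfetsuap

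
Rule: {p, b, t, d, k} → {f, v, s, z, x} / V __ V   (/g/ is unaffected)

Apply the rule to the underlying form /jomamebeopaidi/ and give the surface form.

/b/ is a stop between vowels /e/ and /e/, so it spirantizes to the fricative [v].
/p/ is a stop between vowels /o/ and /a/, so it spirantizes to the fricative [f].
/d/ is a stop between vowels /i/ and /i/, so it spirantizes to the fricative [z].
Surface form: [jomameveofaizi].

jomameveofaizi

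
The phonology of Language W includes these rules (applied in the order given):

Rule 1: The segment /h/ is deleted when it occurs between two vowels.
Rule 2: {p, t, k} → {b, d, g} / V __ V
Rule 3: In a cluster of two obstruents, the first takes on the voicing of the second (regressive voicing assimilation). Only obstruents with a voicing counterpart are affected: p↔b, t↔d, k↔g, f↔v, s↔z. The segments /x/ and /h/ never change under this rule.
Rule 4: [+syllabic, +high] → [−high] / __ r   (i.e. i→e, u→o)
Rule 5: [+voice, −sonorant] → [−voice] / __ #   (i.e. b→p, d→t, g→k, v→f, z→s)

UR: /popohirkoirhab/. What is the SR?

Rule 1 (intervocalic h-deletion): /h/ occurs between vowels /o/ and /i/, so it deletes. /popohirkoirhab/ → popoirkoirhab.
Rule 2 (intervocalic voicing): /p/ is a voiceless stop between vowels /o/ and /o/, so it voices to [b]. /popoirkoirhab/ → poboirkoirhab.
Rule 3 (regressive voicing assimilation): no segment meets the environment; /poboirkoirhab/ is unchanged.
Rule 4 (pre-rhotic lowering): /i/ is a high vowel immediately before /r/, so it lowers to [e]. /i/ is a high vowel immediately before /r/, so it lowers to [e]. /poboirkoirhab/ → poboerkoerhab.
Rule 5 (final devoicing): /b/ is a voiced obstruent in word-final position, so it devoices to [p]. /poboerkoerhab/ → poboerkoerhap.

poboerkoerhap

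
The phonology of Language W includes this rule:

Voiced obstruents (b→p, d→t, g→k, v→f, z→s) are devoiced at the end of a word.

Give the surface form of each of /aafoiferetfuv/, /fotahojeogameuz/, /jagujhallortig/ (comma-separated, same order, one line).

/aafoiferetfuv/: /v/ is a voiced obstruent in word-final position, so it devoices to [f]. → [aafoiferetfuf].
/fotahojeogameuz/: /z/ is a voiced obstruent in word-final position, so it devoices to [s]. → [fotahojeogameus].
/jagujhallortig/: /g/ is a voiced obstruent in word-final position, so it devoices to [k]. → [jagujhallortik].

aafoiferetfuf, fotahojeogameus, jagujhallortik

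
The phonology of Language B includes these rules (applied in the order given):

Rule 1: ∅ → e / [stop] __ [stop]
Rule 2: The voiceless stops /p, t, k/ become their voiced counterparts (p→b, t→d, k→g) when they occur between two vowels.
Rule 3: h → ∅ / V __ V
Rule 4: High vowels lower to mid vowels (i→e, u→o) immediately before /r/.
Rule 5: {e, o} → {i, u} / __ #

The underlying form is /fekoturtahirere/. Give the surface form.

Rule 1 (stop-cluster e-epenthesis): no segment meets the environment; /fekoturtahirere/ is unchanged.
Rule 2 (intervocalic voicing): /k/ is a voiceless stop between vowels /e/ and /o/, so it voices to [g]. /t/ is a voiceless stop between vowels /o/ and /u/, so it voices to [d]. /fekoturtahirere/ → fegodurtahirere.
Rule 3 (intervocalic h-deletion): /h/ occurs between vowels /a/ and /i/, so it deletes. /fegodurtahirere/ → fegodurtairere.
Rule 4 (pre-rhotic lowering): /u/ is a high vowel immediately before /r/, so it lowers to [o]. /i/ is a high vowel immediately before /r/, so it lowers to [e]. /fegodurtairere/ → fegodortaerere.
Rule 5 (final vowel raising): /e/ is a mid vowel in word-final position, so it raises to [i]. /fegodortaerere/ → fegodortaereri.

fegodortaereri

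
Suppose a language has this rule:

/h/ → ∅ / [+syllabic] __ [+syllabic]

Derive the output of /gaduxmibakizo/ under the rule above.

gaduxmibakizo

No segment of /gaduxmibakizo/ meets the structural description of the rule, so the form surfaces unchanged.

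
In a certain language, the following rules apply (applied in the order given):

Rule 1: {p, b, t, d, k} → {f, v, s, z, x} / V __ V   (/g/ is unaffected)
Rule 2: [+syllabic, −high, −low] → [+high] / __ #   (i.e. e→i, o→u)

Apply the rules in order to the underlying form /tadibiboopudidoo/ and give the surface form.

Rule 1 (intervocalic spirantization): /d/ is a stop between vowels /a/ and /i/, so it spirantizes to the fricative [z]. /b/ is a stop between vowels /i/ and /i/, so it spirantizes to the fricative [v]. /b/ is a stop between vowels /i/ and /o/, so it spirantizes to the fricative [v]. /p/ is a stop between vowels /o/ and /u/, so it spirantizes to the fricative [f]. /d/ is a stop between vowels /u/ and /i/, so it spirantizes to the fricative [z]. /d/ is a stop between vowels /i/ and /o/, so it spirantizes to the fricative [z]. /tadibiboopudidoo/ → tazivivoofuzizoo.
Rule 2 (final vowel raising): /o/ is a mid vowel in word-final position, so it raises to [u]. /tazivivoofuzizoo/ → tazivivoofuzizou.

tazivivoofuzizou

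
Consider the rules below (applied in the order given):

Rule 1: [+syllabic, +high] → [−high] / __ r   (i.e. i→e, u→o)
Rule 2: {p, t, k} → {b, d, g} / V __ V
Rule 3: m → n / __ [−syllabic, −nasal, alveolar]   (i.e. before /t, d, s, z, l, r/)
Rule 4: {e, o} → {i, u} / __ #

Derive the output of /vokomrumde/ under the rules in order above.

vogonrundi

Rule 1 (pre-rhotic lowering): no segment meets the environment; /vokomrumde/ is unchanged.
Rule 2 (intervocalic voicing): /k/ is a voiceless stop between vowels /o/ and /o/, so it voices to [g]. /vokomrumde/ → vogomrumde.
Rule 3 (nasal place assimilation): /m/ precedes the alveolar consonant /r/, so it assimilates in place to [n]. /m/ precedes the alveolar consonant /d/, so it assimilates in place to [n]. /vogomrumde/ → vogonrunde.
Rule 4 (final vowel raising): /e/ is a mid vowel in word-final position, so it raises to [i]. /vogonrunde/ → vogonrundi.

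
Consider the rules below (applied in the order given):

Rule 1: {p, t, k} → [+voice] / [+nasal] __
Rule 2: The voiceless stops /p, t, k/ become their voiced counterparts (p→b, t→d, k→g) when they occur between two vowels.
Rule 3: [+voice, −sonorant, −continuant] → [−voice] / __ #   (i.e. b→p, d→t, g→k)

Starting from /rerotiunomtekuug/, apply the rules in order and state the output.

Rule 1 (post-nasal voicing): /t/ is a voiceless stop immediately after the nasal /m/, so it voices to [d]. /rerotiunomtekuug/ → rerotiunomdekuug.
Rule 2 (intervocalic voicing): /t/ is a voiceless stop between vowels /o/ and /i/, so it voices to [d]. /k/ is a voiceless stop between vowels /e/ and /u/, so it voices to [g]. /rerotiunomdekuug/ → rerodiunomdeguug.
Rule 3 (final devoicing): /g/ is a voiced stop in word-final position, so it devoices to [k]. /rerodiunomdeguug/ → rerodiunomdeguuk.

rerodiunomdeguuk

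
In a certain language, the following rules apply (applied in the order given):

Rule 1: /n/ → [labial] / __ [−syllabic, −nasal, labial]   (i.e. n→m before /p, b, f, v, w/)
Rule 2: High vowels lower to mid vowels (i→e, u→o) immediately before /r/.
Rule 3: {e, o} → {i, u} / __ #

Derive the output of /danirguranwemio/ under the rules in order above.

danergoramwemiu

Rule 1 (nasal place assimilation): /n/ precedes the labial consonant /w/, so it assimilates in place to [m]. /danirguranwemio/ → danirguramwemio.
Rule 2 (pre-rhotic lowering): /i/ is a high vowel immediately before /r/, so it lowers to [e]. /u/ is a high vowel immediately before /r/, so it lowers to [o]. /danirguramwemio/ → danergoramwemio.
Rule 3 (final vowel raising): /o/ is a mid vowel in word-final position, so it raises to [u]. /danergoramwemio/ → danergoramwemiu.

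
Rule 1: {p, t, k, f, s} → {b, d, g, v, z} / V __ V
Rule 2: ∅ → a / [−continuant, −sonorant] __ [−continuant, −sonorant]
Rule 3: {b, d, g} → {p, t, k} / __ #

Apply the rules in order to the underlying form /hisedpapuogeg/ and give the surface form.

hizedapabuogek

Rule 1 (intervocalic voicing): /s/ is a voiceless obstruent between vowels /i/ and /e/, so it voices to [z]. /p/ is a voiceless obstruent between vowels /a/ and /u/, so it voices to [b]. /hisedpapuogeg/ → hizedpabuogeg.
Rule 2 (stop-cluster a-epenthesis): /d/ and /p/ form a stop–stop cluster, so [a] is inserted between them. /hizedpabuogeg/ → hizedapabuogeg.
Rule 3 (final devoicing): /g/ is a voiced stop in word-final position, so it devoices to [k]. /hizedapabuogeg/ → hizedapabuogek.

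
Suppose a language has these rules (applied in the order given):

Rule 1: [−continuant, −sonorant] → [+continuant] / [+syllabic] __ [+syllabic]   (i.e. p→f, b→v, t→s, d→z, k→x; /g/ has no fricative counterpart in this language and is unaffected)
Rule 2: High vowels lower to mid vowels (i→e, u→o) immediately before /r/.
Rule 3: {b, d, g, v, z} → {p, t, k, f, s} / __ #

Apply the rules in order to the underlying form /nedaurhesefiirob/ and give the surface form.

Rule 1 (intervocalic spirantization): /d/ is a stop between vowels /e/ and /a/, so it spirantizes to the fricative [z]. /nedaurhesefiirob/ → nezaurhesefiirob.
Rule 2 (pre-rhotic lowering): /u/ is a high vowel immediately before /r/, so it lowers to [o]. /i/ is a high vowel immediately before /r/, so it lowers to [e]. /nezaurhesefiirob/ → nezaorhesefierob.
Rule 3 (final devoicing): /b/ is a voiced obstruent in word-final position, so it devoices to [p]. /nezaorhesefierob/ → nezaorhesefierop.

nezaorhesefierop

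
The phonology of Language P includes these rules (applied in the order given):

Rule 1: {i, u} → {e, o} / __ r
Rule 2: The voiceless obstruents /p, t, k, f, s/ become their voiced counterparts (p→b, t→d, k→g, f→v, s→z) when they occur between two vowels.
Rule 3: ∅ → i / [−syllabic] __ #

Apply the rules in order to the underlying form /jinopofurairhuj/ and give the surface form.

Rule 1 (pre-rhotic lowering): /u/ is a high vowel immediately before /r/, so it lowers to [o]. /i/ is a high vowel immediately before /r/, so it lowers to [e]. /jinopofurairhuj/ → jinopoforaerhuj.
Rule 2 (intervocalic voicing): /p/ is a voiceless obstruent between vowels /o/ and /o/, so it voices to [b]. /f/ is a voiceless obstruent between vowels /o/ and /o/, so it voices to [v]. /jinopoforaerhuj/ → jinobovoraerhuj.
Rule 3 (final i-epenthesis): the form ends in the consonant /j/, so [i] is inserted word-finally. /jinobovoraerhuj/ → jinobovoraerhuji.

jinobovoraerhuji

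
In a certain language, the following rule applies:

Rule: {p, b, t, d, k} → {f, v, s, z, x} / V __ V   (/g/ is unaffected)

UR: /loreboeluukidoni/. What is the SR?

lorevoeluuxizoni

/b/ is a stop between vowels /e/ and /o/, so it spirantizes to the fricative [v].
/k/ is a stop between vowels /u/ and /i/, so it spirantizes to the fricative [x].
/d/ is a stop between vowels /i/ and /o/, so it spirantizes to the fricative [z].
Surface form: [lorevoeluuxizoni].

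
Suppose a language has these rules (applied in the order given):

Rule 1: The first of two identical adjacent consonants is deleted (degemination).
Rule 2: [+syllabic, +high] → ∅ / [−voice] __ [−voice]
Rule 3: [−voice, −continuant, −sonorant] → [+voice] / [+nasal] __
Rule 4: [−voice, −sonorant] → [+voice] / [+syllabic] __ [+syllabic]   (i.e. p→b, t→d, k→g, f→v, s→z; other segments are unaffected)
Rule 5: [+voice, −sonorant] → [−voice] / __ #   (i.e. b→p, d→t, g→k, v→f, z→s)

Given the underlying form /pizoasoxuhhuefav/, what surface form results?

pizoazoxhuevaf

Rule 1 (degemination): /hh/ is a geminate; the first /h/ deletes. /pizoasoxuhhuefav/ → pizoasoxuhuefav.
Rule 2 (high vowel syncope): /u/ is a high vowel flanked by voiceless consonants /x/ and /h/, so it deletes. /pizoasoxuhuefav/ → pizoasoxhuefav.
Rule 3 (post-nasal voicing): no segment meets the environment; /pizoasoxhuefav/ is unchanged.
Rule 4 (intervocalic voicing): /s/ is a voiceless obstruent between vowels /a/ and /o/, so it voices to [z]. /f/ is a voiceless obstruent between vowels /e/ and /a/, so it voices to [v]. /pizoasoxhuefav/ → pizoazoxhuevav.
Rule 5 (final devoicing): /v/ is a voiced obstruent in word-final position, so it devoices to [f]. /pizoazoxhuevav/ → pizoazoxhuevaf.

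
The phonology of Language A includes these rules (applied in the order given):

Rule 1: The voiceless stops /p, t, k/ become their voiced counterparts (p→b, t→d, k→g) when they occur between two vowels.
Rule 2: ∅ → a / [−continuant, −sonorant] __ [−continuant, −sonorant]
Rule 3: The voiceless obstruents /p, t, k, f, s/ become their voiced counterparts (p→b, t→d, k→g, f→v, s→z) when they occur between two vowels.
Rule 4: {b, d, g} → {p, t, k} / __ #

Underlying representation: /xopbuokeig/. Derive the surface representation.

xobabuogeik

Rule 1 (intervocalic voicing): /k/ is a voiceless stop between vowels /o/ and /e/, so it voices to [g]. /xopbuokeig/ → xopbuogeig.
Rule 2 (stop-cluster a-epenthesis): /p/ and /b/ form a stop–stop cluster, so [a] is inserted between them. /xopbuogeig/ → xopabuogeig.
Rule 3 (intervocalic voicing): /p/ is a voiceless obstruent between vowels /o/ and /a/, so it voices to [b]. /xopabuogeig/ → xobabuogeig.
Rule 4 (final devoicing): /g/ is a voiced stop in word-final position, so it devoices to [k]. /xobabuogeig/ → xobabuogeik.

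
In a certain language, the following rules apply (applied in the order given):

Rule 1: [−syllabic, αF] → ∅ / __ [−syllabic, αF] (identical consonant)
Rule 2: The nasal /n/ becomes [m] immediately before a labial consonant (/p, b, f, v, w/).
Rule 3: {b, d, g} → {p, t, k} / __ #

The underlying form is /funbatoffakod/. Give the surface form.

Rule 1 (degemination): /ff/ is a geminate; the first /f/ deletes. /funbatoffakod/ → funbatofakod.
Rule 2 (nasal place assimilation): /n/ precedes the labial consonant /b/, so it assimilates in place to [m]. /funbatofakod/ → fumbatofakod.
Rule 3 (final devoicing): /d/ is a voiced stop in word-final position, so it devoices to [t]. /fumbatofakod/ → fumbatofakot.

fumbatofakot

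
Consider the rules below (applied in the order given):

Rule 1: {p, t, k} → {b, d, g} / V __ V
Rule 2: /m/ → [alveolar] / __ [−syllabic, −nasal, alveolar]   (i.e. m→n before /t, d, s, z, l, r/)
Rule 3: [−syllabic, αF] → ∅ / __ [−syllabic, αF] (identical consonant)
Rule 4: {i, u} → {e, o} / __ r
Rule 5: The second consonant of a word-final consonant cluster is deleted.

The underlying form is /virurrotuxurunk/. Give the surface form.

veroroduxorun

Rule 1 (intervocalic voicing): /t/ is a voiceless stop between vowels /o/ and /u/, so it voices to [d]. /virurrotuxurunk/ → virurroduxurunk.
Rule 2 (nasal place assimilation): no segment meets the environment; /virurroduxurunk/ is unchanged.
Rule 3 (degemination): /rr/ is a geminate; the first /r/ deletes. /virurroduxurunk/ → viruroduxurunk.
Rule 4 (pre-rhotic lowering): /i/ is a high vowel immediately before /r/, so it lowers to [e]. /u/ is a high vowel immediately before /r/, so it lowers to [o]. /u/ is a high vowel immediately before /r/, so it lowers to [o]. /viruroduxurunk/ → veroroduxorunk.
Rule 5 (final cluster simplification): /k/ is the second consonant of a word-final cluster /nk/, so it deletes. /veroroduxorunk/ → veroroduxorun.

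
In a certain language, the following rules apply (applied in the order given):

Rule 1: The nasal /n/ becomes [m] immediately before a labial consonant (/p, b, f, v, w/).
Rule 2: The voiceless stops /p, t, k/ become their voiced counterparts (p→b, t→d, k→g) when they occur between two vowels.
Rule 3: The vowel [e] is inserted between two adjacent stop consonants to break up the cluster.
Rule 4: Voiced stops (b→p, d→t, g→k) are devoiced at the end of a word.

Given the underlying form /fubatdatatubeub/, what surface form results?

fubatedadadubeup

Rule 1 (nasal place assimilation): no segment meets the environment; /fubatdatatubeub/ is unchanged.
Rule 2 (intervocalic voicing): /t/ is a voiceless stop between vowels /a/ and /a/, so it voices to [d]. /t/ is a voiceless stop between vowels /a/ and /u/, so it voices to [d]. /fubatdatatubeub/ → fubatdadadubeub.
Rule 3 (stop-cluster e-epenthesis): /t/ and /d/ form a stop–stop cluster, so [e] is inserted between them. /fubatdadadubeub/ → fubatedadadubeub.
Rule 4 (final devoicing): /b/ is a voiced stop in word-final position, so it devoices to [p]. /fubatedadadubeub/ → fubatedadadubeup.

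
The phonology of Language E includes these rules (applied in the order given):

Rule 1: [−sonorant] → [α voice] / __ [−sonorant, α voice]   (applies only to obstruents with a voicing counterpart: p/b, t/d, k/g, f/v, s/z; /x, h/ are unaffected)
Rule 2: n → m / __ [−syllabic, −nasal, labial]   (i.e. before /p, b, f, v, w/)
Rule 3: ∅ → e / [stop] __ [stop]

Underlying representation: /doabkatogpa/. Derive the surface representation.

Rule 1 (regressive voicing assimilation): /b/ precedes the voiceless obstruent /k/, so it devoices to [p] by assimilation. /g/ precedes the voiceless obstruent /p/, so it devoices to [k] by assimilation. /doabkatogpa/ → doapkatokpa.
Rule 2 (nasal place assimilation): no segment meets the environment; /doapkatokpa/ is unchanged.
Rule 3 (stop-cluster e-epenthesis): /p/ and /k/ form a stop–stop cluster, so [e] is inserted between them. /k/ and /p/ form a stop–stop cluster, so [e] is inserted between them. /doapkatokpa/ → doapekatokepa.

doapekatokepa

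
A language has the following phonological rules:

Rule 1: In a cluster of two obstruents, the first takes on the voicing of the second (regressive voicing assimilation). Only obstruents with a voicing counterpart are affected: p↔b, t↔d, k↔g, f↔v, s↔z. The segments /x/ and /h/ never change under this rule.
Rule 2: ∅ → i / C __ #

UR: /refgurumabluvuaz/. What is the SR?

revgurumabluvuazi

Rule 1 (regressive voicing assimilation): /f/ precedes the voiced obstruent /g/, so it voices to [v] by assimilation. /refgurumabluvuaz/ → revgurumabluvuaz.
Rule 2 (final i-epenthesis): the form ends in the consonant /z/, so [i] is inserted word-finally. /revgurumabluvuaz/ → revgurumabluvuazi.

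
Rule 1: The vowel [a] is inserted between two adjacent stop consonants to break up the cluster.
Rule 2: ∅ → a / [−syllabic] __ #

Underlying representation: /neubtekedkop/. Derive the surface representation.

neubatekedakopa

Rule 1 (stop-cluster a-epenthesis): /b/ and /t/ form a stop–stop cluster, so [a] is inserted between them. /d/ and /k/ form a stop–stop cluster, so [a] is inserted between them. /neubtekedkop/ → neubatekedakop.
Rule 2 (final a-epenthesis): the form ends in the consonant /p/, so [a] is inserted word-finally. /neubatekedakop/ → neubatekedakopa.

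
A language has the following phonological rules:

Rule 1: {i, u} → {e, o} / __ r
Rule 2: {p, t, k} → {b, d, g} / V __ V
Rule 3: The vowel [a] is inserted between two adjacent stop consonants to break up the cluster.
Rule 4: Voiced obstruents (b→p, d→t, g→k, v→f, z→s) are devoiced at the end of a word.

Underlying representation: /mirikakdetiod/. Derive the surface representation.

merigakadediot

Rule 1 (pre-rhotic lowering): /i/ is a high vowel immediately before /r/, so it lowers to [e]. /mirikakdetiod/ → merikakdetiod.
Rule 2 (intervocalic voicing): /k/ is a voiceless stop between vowels /i/ and /a/, so it voices to [g]. /t/ is a voiceless stop between vowels /e/ and /i/, so it voices to [d]. /merikakdetiod/ → merigakdediod.
Rule 3 (stop-cluster a-epenthesis): /k/ and /d/ form a stop–stop cluster, so [a] is inserted between them. /merigakdediod/ → merigakadediod.
Rule 4 (final devoicing): /d/ is a voiced obstruent in word-final position, so it devoices to [t]. /merigakadediod/ → merigakadediot.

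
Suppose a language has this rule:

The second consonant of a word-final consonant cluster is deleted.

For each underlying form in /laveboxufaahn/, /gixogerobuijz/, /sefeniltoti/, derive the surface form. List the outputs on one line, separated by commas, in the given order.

/laveboxufaahn/: /n/ is the second consonant of a word-final cluster /hn/, so it deletes. → [laveboxufaah].
/gixogerobuijz/: /z/ is the second consonant of a word-final cluster /jz/, so it deletes. → [gixogerobuij].
/sefeniltoti/: the rule's environment is not met; surfaces unchanged as [sefeniltoti].

laveboxufaah, gixogerobuij, sefeniltoti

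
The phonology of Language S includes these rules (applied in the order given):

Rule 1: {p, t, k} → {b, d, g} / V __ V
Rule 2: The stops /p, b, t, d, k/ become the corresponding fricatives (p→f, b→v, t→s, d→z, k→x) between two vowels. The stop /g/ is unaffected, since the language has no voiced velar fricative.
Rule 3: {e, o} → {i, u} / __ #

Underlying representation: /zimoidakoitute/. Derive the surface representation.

zimoizagoizuzi

Rule 1 (intervocalic voicing): /k/ is a voiceless stop between vowels /a/ and /o/, so it voices to [g]. /t/ is a voiceless stop between vowels /i/ and /u/, so it voices to [d]. /t/ is a voiceless stop between vowels /u/ and /e/, so it voices to [d]. /zimoidakoitute/ → zimoidagoidude.
Rule 2 (intervocalic spirantization): /d/ is a stop between vowels /i/ and /a/, so it spirantizes to the fricative [z]. /d/ is a stop between vowels /i/ and /u/, so it spirantizes to the fricative [z]. /d/ is a stop between vowels /u/ and /e/, so it spirantizes to the fricative [z]. /zimoidagoidude/ → zimoizagoizuze.
Rule 3 (final vowel raising): /e/ is a mid vowel in word-final position, so it raises to [i]. /zimoizagoizuze/ → zimoizagoizuzi.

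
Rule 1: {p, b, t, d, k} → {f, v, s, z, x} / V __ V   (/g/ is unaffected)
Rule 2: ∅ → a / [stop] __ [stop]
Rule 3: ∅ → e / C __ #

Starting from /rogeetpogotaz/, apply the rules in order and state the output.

rogeetapogosaze

Rule 1 (intervocalic spirantization): /t/ is a stop between vowels /o/ and /a/, so it spirantizes to the fricative [s]. /rogeetpogotaz/ → rogeetpogosaz.
Rule 2 (stop-cluster a-epenthesis): /t/ and /p/ form a stop–stop cluster, so [a] is inserted between them. /rogeetpogosaz/ → rogeetapogosaz.
Rule 3 (final e-epenthesis): the form ends in the consonant /z/, so [e] is inserted word-finally. /rogeetapogosaz/ → rogeetapogosaze.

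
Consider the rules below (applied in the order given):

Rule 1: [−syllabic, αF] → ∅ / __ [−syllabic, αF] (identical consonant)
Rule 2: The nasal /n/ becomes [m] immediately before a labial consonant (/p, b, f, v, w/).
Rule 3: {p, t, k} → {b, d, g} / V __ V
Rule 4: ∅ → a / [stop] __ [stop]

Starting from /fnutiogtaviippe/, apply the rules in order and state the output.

Rule 1 (degemination): /pp/ is a geminate; the first /p/ deletes. /fnutiogtaviippe/ → fnutiogtaviipe.
Rule 2 (nasal place assimilation): no segment meets the environment; /fnutiogtaviipe/ is unchanged.
Rule 3 (intervocalic voicing): /t/ is a voiceless stop between vowels /u/ and /i/, so it voices to [d]. /p/ is a voiceless stop between vowels /i/ and /e/, so it voices to [b]. /fnutiogtaviipe/ → fnudiogtaviibe.
Rule 4 (stop-cluster a-epenthesis): /g/ and /t/ form a stop–stop cluster, so [a] is inserted between them. /fnudiogtaviibe/ → fnudiogataviibe.

fnudiogataviibe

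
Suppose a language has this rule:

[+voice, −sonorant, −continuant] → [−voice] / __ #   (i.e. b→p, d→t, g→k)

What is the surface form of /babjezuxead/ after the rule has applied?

Scanning /babjezuxead/: /b/ at position 1 is not in the conditioning environment; /b/ at position 3 is not in the conditioning environment; /d/ is a voiced stop in word-final position, so it devoices to [t].
Result: [babjezuxeat].

babjezuxeat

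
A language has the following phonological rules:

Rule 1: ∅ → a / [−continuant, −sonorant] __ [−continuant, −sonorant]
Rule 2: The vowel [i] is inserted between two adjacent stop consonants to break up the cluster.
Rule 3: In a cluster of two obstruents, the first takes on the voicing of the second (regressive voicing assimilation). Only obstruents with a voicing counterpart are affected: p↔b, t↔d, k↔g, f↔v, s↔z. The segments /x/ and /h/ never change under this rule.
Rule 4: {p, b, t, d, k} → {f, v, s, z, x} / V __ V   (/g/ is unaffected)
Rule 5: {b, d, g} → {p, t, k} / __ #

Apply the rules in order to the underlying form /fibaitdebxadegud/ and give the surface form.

Rule 1 (stop-cluster a-epenthesis): /t/ and /d/ form a stop–stop cluster, so [a] is inserted between them. /fibaitdebxadegud/ → fibaitadebxadegud.
Rule 2 (stop-cluster i-epenthesis): no segment meets the environment; /fibaitadebxadegud/ is unchanged.
Rule 3 (regressive voicing assimilation): /b/ precedes the voiceless obstruent /x/, so it devoices to [p] by assimilation. /fibaitadebxadegud/ → fibaitadepxadegud.
Rule 4 (intervocalic spirantization): /b/ is a stop between vowels /i/ and /a/, so it spirantizes to the fricative [v]. /t/ is a stop between vowels /i/ and /a/, so it spirantizes to the fricative [s]. /d/ is a stop between vowels /a/ and /e/, so it spirantizes to the fricative [z]. /d/ is a stop between vowels /a/ and /e/, so it spirantizes to the fricative [z]. /fibaitadepxadegud/ → fivaisazepxazegud.
Rule 5 (final devoicing): /d/ is a voiced stop in word-final position, so it devoices to [t]. /fivaisazepxazegud/ → fivaisazepxazegut.

fivaisazepxazegut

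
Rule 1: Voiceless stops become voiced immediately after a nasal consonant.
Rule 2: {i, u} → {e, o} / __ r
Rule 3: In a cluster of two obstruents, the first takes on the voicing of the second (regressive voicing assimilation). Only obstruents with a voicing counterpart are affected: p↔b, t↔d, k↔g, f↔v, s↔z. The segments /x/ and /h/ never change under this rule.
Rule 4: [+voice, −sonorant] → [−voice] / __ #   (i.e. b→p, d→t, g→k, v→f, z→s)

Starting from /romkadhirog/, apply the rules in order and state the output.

Rule 1 (post-nasal voicing): /k/ is a voiceless stop immediately after the nasal /m/, so it voices to [g]. /romkadhirog/ → romgadhirog.
Rule 2 (pre-rhotic lowering): /i/ is a high vowel immediately before /r/, so it lowers to [e]. /romgadhirog/ → romgadherog.
Rule 3 (regressive voicing assimilation): /d/ precedes the voiceless obstruent /h/, so it devoices to [t] by assimilation. /romgadherog/ → romgatherog.
Rule 4 (final devoicing): /g/ is a voiced obstruent in word-final position, so it devoices to [k]. /romgatherog/ → romgatherok.

romgatherok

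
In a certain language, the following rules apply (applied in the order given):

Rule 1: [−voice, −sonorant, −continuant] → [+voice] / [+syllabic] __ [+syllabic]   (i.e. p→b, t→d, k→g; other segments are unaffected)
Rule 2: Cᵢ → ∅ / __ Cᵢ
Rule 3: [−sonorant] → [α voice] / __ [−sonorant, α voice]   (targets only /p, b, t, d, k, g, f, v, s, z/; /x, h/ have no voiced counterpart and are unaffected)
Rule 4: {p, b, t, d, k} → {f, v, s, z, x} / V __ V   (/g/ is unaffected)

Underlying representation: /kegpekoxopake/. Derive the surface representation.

kekpegoxovage

Rule 1 (intervocalic voicing): /k/ is a voiceless stop between vowels /e/ and /o/, so it voices to [g]. /p/ is a voiceless stop between vowels /o/ and /a/, so it voices to [b]. /k/ is a voiceless stop between vowels /a/ and /e/, so it voices to [g]. /kegpekoxopake/ → kegpegoxobage.
Rule 2 (degemination): no segment meets the environment; /kegpegoxobage/ is unchanged.
Rule 3 (regressive voicing assimilation): /g/ precedes the voiceless obstruent /p/, so it devoices to [k] by assimilation. /kegpegoxobage/ → kekpegoxobage.
Rule 4 (intervocalic spirantization): /b/ is a stop between vowels /o/ and /a/, so it spirantizes to the fricative [v]. /kekpegoxobage/ → kekpegoxovage.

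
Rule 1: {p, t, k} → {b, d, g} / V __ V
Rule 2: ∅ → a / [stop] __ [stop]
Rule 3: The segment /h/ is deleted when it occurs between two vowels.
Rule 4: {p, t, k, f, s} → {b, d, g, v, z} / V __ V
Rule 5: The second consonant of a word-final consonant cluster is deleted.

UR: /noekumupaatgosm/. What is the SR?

noegumubaadagos

Rule 1 (intervocalic voicing): /k/ is a voiceless stop between vowels /e/ and /u/, so it voices to [g]. /p/ is a voiceless stop between vowels /u/ and /a/, so it voices to [b]. /noekumupaatgosm/ → noegumubaatgosm.
Rule 2 (stop-cluster a-epenthesis): /t/ and /g/ form a stop–stop cluster, so [a] is inserted between them. /noegumubaatgosm/ → noegumubaatagosm.
Rule 3 (intervocalic h-deletion): no segment meets the environment; /noegumubaatagosm/ is unchanged.
Rule 4 (intervocalic voicing): /t/ is a voiceless obstruent between vowels /a/ and /a/, so it voices to [d]. /noegumubaatagosm/ → noegumubaadagosm.
Rule 5 (final cluster simplification): /m/ is the second consonant of a word-final cluster /sm/, so it deletes. /noegumubaadagosm/ → noegumubaadagos.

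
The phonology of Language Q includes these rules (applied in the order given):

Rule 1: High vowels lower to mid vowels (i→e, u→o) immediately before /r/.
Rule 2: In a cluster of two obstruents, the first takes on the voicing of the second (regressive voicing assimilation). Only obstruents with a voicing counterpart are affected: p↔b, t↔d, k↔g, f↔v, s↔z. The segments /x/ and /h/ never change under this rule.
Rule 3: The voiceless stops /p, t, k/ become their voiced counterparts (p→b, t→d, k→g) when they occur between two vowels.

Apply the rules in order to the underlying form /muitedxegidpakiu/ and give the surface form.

muidetxegitpagiu

Rule 1 (pre-rhotic lowering): no segment meets the environment; /muitedxegidpakiu/ is unchanged.
Rule 2 (regressive voicing assimilation): /d/ precedes the voiceless obstruent /x/, so it devoices to [t] by assimilation. /d/ precedes the voiceless obstruent /p/, so it devoices to [t] by assimilation. /muitedxegidpakiu/ → muitetxegitpakiu.
Rule 3 (intervocalic voicing): /t/ is a voiceless stop between vowels /i/ and /e/, so it voices to [d]. /k/ is a voiceless stop between vowels /a/ and /i/, so it voices to [g]. /muitetxegitpakiu/ → muidetxegitpagiu.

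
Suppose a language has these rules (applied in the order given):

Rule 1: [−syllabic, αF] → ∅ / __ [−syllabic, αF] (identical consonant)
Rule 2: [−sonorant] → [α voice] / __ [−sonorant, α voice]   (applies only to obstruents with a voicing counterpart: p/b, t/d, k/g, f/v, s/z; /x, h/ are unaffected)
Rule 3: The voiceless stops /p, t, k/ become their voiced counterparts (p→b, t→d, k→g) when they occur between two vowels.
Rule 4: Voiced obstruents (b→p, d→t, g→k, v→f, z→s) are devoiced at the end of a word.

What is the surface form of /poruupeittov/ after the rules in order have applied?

poruubeidof

Rule 1 (degemination): /tt/ is a geminate; the first /t/ deletes. /poruupeittov/ → poruupeitov.
Rule 2 (regressive voicing assimilation): no segment meets the environment; /poruupeitov/ is unchanged.
Rule 3 (intervocalic voicing): /p/ is a voiceless stop between vowels /u/ and /e/, so it voices to [b]. /t/ is a voiceless stop between vowels /i/ and /o/, so it voices to [d]. /poruupeitov/ → poruubeidov.
Rule 4 (final devoicing): /v/ is a voiced obstruent in word-final position, so it devoices to [f]. /poruubeidov/ → poruubeidof.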